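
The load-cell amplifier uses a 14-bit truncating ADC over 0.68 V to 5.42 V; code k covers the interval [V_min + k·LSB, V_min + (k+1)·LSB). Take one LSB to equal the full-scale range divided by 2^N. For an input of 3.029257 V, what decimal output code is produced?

8120

Span: 5.42 V − (0.68 V) = 4.74 V. LSB = 4.74 V / 2^14 ≈ 289.3 µV.
V_in − V_min = 3.029257 − (0.68) = 2.349257 V.
Divide by LSB: 2.349257 × 16384/4.74 = 8120.3010.
Truncating gives code 8120.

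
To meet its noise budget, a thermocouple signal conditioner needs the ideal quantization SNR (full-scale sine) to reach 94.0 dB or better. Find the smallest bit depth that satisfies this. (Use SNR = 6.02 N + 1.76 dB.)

N ≥ (94.0 − 1.76)/6.02 = 15.322 → N_min = 16.

16 bits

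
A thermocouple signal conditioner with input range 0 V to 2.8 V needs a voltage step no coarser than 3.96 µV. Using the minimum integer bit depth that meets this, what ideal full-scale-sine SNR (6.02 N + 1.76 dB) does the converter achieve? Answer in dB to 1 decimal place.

122.2 dB

Full-scale range = 2.8 V.
Required number of levels: 2.8/3.96 µV = 707070; smallest N with 2^N ≥ that is 20.
SNR = 6.02 × 20 + 1.76 = 122.16 dB.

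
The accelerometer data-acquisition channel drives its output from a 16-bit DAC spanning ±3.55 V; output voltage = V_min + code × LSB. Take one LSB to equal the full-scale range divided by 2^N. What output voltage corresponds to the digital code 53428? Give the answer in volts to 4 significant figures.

Full-scale range = 3.55 V − (-3.55 V) = 7.1 V. LSB = 7.1 V / 2^16.
V_out = -3.55 + 53428 × (7.1/65536) V
      = -3.55 + 5.78825 = 2.23825 V.

2.238 V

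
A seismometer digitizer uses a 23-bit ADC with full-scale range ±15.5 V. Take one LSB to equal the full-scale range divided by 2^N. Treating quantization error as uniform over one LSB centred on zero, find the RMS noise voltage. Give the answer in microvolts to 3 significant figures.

Range = 15.5 − (-15.5) = 31 V.
Step size = 31/8388608 V = 3.6955 µV.
V_rms = LSB/√12 = 3.6955 µV / √12 = 1.07 µV.

1.07 µV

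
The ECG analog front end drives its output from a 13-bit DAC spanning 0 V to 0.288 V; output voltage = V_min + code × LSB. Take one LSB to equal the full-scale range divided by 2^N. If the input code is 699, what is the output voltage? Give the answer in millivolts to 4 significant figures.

Span = 0.288 V. LSB = 0.288 V / 2^13.
V_out = V_min + code × LSB = 0 V + 699 × 0.288 V / 8192
      = 0 V + 0.0245742 V = 0.0245742 V.

24.57 mV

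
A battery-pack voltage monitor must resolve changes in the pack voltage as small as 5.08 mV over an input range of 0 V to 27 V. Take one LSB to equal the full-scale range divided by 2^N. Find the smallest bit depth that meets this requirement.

Span = 27 V.
Need 2^N ≥ 27 V / 5.08 mV = 5315 → N_min = 13.

13 bits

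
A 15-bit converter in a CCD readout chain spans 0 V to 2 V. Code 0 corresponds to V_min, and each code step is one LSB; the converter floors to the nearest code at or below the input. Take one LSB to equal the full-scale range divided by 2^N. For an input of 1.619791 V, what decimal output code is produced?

26538

Span = 2 V. LSB = 2 V / 2^15 ≈ 61.04 µV.
code = ⌊(V_in − V_min)/LSB⌋ = ⌊(V_in − V_min) × 2^15 / range⌋
     = ⌊(1.619791 − (0)) × 32768 / 2⌋ = ⌊1.619791 × 32768/2⌋
     = ⌊26538.656⌋ = 26538.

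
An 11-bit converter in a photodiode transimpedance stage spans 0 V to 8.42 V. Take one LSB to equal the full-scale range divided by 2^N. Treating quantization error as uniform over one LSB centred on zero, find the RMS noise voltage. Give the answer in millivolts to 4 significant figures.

V_FS = 8.42 V.
One LSB is 8.42 V / 2048 = 4.11133 mV.
σ_q = LSB/√12 = 4.11133 mV/3.4641 = 1.187 mV.

1.187 mV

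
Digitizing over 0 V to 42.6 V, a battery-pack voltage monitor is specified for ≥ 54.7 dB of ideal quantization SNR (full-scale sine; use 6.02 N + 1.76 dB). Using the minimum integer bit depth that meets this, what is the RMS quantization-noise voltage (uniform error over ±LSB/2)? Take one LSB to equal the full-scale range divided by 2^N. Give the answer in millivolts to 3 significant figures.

24.0 mV

Full-scale range = 42.6 V.
Required N = ⌈(54.7 − 1.76)/6.02⌉ = ⌈8.794⌉ = 9.
Step size = 42.6/512 V = 83.203 mV.
RMS noise = LSB/√12 = 24.0 mV.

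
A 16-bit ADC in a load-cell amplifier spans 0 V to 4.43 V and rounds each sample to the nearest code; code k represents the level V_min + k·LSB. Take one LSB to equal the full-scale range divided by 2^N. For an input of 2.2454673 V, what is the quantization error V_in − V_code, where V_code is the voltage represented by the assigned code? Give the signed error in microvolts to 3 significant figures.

Range is 4.43 V. LSB = 4.43 V / 2^16 ≈ 67.60 µV.
Position in LSBs: (2.2454673 − (0)) × 65536/4.43 = 33218.7235; rounding gives k = 33219.
V_code = V_min + k × range/2^16 = 0 + 33219 × 4.43/65536 = 2.2454859924 V.
V_in − V_code = 2.2454673 − (2.2454859924) = −18.7 µV.

−18.7 µV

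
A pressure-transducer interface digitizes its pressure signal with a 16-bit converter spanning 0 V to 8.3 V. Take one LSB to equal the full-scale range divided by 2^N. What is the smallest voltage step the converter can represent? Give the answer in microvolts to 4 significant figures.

126.6 µV

V_FS = 8.3 V.
There are 2^16 = 65536 steps.
LSB = 8.3 V ÷ 2^16 = 8.3/65536 V = 126.6 µV.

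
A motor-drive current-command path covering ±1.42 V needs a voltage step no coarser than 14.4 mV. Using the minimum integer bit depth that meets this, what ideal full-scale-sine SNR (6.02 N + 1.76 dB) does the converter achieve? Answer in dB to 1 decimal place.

49.9 dB

Span: 1.42 V − (-1.42 V) = 2.84 V.
Need 2^N ≥ 2.84 V / 14.4 mV = 197.2 → N_min = 8.
SNR = 6.02 × 8 + 1.76 = 49.92 dB.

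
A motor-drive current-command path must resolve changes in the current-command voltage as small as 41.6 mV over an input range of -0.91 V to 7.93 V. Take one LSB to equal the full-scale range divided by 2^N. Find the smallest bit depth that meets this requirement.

Span: 7.93 V − (-0.91 V) = 8.84 V.
Levels needed ≥ 8.84/41.6 mV = 212.5. 2^8 = 256 suffices, so N_min = 8.

8 bits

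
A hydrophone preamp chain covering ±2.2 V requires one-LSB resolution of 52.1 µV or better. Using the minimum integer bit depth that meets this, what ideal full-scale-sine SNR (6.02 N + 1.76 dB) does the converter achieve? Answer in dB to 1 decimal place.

Range = 2.2 − (-2.2) = 4.4 V.
Required number of levels: 4.4/52.1 µV = 84453; smallest N with 2^N ≥ that is 17.
Ideal SNR at N = 17: 6.02·17 + 1.76 = 104.1 dB.

104.1 dB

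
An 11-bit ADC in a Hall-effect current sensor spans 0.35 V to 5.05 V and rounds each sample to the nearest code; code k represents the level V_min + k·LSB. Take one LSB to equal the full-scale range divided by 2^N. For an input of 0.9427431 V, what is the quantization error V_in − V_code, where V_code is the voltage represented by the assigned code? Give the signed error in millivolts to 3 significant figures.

+0.653 mV

The full-scale span is 5.05 − (0.35) = 4.7 V. LSB = 4.7 V / 2^11 ≈ 2.295 mV.
(V_in − V_min)/LSB = (0.9427431 − (0.35)) × 2048/4.7 = 258.2847 → nearest code k = 258.
V_code = V_min + k × range/2^11 = 0.35 + 258 × 4.7/2048 = 0.9420898438 V.
Error = V_in − V_code = 0.9427431 − (0.9420898438) = +0.653 mV.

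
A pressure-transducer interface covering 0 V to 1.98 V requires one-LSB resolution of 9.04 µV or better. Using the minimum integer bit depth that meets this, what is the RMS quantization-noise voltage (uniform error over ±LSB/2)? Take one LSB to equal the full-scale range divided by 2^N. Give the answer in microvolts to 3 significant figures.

2.18 µV

Full-scale range = 1.98 V.
1.98 V / 9.04 µV = 219000. Since 2^17 = 131072 and 2^18 = 262144, N = 18.
Step size = 1.98/262144 V = 7.5531 µV.
σ_q = LSB/√12 = 7.5531 µV/3.4641 = 2.18 µV.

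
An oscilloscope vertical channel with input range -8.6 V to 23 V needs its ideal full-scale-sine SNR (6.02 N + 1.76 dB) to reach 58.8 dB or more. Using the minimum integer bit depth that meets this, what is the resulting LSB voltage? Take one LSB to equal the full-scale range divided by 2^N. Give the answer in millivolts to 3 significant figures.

30.9 mV

Span: 23 V − (-8.6 V) = 31.6 V.
6.02 N + 1.76 ≥ 58.8 gives N ≥ 9.475, so the minimum integer is 10.
LSB = 31.6 V / 2^10 = 30.9 mV.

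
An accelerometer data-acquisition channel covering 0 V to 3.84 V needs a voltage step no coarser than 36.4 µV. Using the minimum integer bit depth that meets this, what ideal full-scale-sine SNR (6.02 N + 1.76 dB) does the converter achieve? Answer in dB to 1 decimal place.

V_FS = 3.84 V.
Required number of levels: 3.84/36.4 µV = 105490; smallest N with 2^N ≥ that is 17.
6.02(17) + 1.76 = 104.10 dB.

104.1 dB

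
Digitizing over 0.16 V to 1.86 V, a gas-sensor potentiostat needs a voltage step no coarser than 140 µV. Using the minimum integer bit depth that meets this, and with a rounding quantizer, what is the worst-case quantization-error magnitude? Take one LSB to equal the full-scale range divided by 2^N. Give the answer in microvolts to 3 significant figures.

51.9 µV

Span: 1.86 V − (0.16 V) = 1.7 V.
Need 2^N ≥ 1.7 V / 140 µV = 12140 → N_min = 14.
Step size = 1.7/16384 V = 103.76 µV.
|e|_max = LSB/2 = 51.9 µV.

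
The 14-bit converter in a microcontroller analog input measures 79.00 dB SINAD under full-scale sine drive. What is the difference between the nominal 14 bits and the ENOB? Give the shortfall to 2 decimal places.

1.17 bits

N_eff = (79.00 − 1.76)/6.02 = 12.8306 bits.
Lost resolution: 14 − 12.8306 = 1.1694 bits.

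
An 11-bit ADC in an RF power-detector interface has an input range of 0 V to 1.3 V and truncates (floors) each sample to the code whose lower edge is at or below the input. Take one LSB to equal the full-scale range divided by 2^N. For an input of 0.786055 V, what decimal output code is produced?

Span = 1.3 V. LSB = 1.3 V / 2^11 ≈ 0.6348 mV.
(V_in − V_min) × 2^11/range = (0.786055 − (0)) × 2048/1.3 = 1238.339.
Floor → code = 1238.

1238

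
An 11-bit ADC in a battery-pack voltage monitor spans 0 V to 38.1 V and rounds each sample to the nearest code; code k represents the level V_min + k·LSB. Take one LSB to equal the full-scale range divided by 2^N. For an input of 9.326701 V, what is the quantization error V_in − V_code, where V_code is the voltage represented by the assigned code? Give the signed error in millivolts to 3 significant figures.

+6.34 mV

V_FS = 38.1 V. LSB = 38.1 V / 2^11 ≈ 18.60 mV.
(V_in − V_min)/LSB = (9.326701 − (0)) × 2048/38.1 = 501.3408 → nearest code k = 501.
Reconstructed level: 0 + 501 × 38.1/2048 V = 9.320361328 V.
Error = V_in − V_code = 9.326701 − (9.320361328) = +6.34 mV.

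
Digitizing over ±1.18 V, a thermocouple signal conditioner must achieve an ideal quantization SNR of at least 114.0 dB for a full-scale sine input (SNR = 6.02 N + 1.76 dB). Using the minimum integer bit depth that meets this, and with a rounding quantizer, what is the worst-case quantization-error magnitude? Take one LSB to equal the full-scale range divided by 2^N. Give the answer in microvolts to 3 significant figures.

2.25 µV

Full-scale range = 1.18 V − (-1.18 V) = 2.36 V.
6.02 N + 1.76 ≥ 114.0 gives N ≥ 18.645, so the minimum integer is 19.
Step size = 2.36/524288 V = 4.5013 µV.
|e|_max = LSB/2 = 2.25 µV.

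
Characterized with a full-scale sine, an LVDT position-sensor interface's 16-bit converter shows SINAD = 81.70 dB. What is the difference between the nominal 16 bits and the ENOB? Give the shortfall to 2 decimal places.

Effective bits = (81.70 − 1.76)/6.02 = 13.2791.
Lost resolution: 16 − 13.2791 = 2.7209 bits.

2.72 bits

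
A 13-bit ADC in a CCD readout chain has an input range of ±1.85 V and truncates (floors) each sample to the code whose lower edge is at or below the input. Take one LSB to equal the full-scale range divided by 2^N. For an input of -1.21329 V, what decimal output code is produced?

Span: 1.85 V − (-1.85 V) = 3.7 V. LSB = 3.7 V / 2^13 ≈ 451.7 µV.
code = ⌊(V_in − V_min)/LSB⌋ = ⌊(V_in − V_min) × 2^13 / range⌋
     = ⌊(-1.21329 − (-1.85)) × 8192 / 3.7⌋ = ⌊0.63671 × 8192/3.7⌋
     = ⌊1409.710⌋ = 1409.

1409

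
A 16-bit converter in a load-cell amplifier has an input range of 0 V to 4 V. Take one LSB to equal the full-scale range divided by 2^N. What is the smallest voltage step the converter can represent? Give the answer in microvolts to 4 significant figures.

Full-scale range = 4 V.
Number of codes = 2^16 = 65536.
Step size = 4/65536 V = 61.04 µV.

61.04 µV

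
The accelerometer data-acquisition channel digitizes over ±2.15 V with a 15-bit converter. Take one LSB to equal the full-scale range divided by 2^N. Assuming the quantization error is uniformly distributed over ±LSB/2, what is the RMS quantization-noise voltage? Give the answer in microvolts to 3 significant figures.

Span: 2.15 V − (-2.15 V) = 4.3 V.
LSB = 4.3 V / 2^15 = 131.23 µV.
RMS of a uniform error over width LSB is LSB/√12 = 37.9 µV.

37.9 µV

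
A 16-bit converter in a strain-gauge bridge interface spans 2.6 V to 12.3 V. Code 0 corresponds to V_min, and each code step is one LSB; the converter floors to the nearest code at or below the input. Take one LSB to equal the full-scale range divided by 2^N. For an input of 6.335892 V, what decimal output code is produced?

Range = 12.3 − (2.6) = 9.7 V. LSB = 9.7 V / 2^16 ≈ 148.0 µV.
(V_in − V_min) × 2^16/range = (6.335892 − (2.6)) × 65536/9.7 = 25240.765.
Floor → code = 25240.

25240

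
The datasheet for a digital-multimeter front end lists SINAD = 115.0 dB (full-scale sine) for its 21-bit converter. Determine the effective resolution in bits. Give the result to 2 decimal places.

18.81 bits

ENOB = (115.0 − 1.76)/6.02 = 18.8106 bits.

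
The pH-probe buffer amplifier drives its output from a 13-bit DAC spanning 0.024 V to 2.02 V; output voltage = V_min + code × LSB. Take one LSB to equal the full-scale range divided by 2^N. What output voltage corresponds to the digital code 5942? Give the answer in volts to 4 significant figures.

1.472 V

Full-scale range = 2.02 V − (0.024 V) = 1.996 V. LSB = 1.996 V / 2^13.
Output = V_min + (5942/8192) × range = 0.024 + 0.725342 × 1.996 V
      = 0.024 + 1.44778 = 1.47178 V.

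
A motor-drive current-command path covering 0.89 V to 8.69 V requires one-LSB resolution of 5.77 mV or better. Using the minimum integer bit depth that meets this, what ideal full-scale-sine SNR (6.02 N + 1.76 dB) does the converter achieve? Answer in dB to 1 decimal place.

Range = 8.69 − (0.89) = 7.8 V.
Required number of levels: 7.8/5.77 mV = 1351.8; smallest N with 2^N ≥ that is 11.
Ideal SNR at N = 11: 6.02·11 + 1.76 = 68.0 dB.

68.0 dB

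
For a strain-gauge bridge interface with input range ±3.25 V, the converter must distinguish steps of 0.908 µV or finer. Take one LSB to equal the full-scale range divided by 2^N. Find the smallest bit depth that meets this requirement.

23 bits

Range = 3.25 − (-3.25) = 6.5 V.
Need 2^N ≥ 6.5 V / 0.908 µV = 7.159e6 → N_min = 23.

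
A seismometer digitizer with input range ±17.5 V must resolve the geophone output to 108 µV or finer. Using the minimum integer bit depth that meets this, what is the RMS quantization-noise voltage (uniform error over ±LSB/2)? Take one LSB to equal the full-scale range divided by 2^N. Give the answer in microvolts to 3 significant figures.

Span: 17.5 V − (-17.5 V) = 35 V.
35 V / 108 µV = 324100. Since 2^18 = 262144 and 2^19 = 524288, N = 19.
LSB = 35 V / 2^19 = 66.757 µV.
σ_q = LSB/√12 = 66.757 µV/3.4641 = 19.3 µV.

19.3 µV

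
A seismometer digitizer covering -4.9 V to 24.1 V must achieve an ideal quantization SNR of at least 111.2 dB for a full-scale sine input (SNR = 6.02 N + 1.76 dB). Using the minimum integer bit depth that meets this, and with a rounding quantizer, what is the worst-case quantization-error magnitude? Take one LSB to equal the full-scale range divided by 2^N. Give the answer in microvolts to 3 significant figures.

27.7 µV

Span: 24.1 V − (-4.9 V) = 29 V.
6.02 N + 1.76 ≥ 111.2 gives N ≥ 18.179, so the minimum integer is 19.
LSB = 29 V / 2^19 = 55.313 µV.
Half an LSB is 27.7 µV.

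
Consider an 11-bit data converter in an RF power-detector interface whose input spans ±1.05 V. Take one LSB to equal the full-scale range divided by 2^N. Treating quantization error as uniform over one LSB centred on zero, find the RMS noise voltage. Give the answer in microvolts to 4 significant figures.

296.0 µV

Span: 1.05 V − (-1.05 V) = 2.1 V.
One LSB is 2.1 V / 2048 = 1.02539 mV.
V_rms = LSB/√12 = 1.02539 mV / √12 = 296.0 µV.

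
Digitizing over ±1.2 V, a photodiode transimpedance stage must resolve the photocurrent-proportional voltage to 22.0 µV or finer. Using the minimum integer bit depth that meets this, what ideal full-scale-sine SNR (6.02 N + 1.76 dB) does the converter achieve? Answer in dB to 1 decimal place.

Span: 1.2 V − (-1.2 V) = 2.4 V.
Need 2^N ≥ 2.4 V / 22.0 µV = 109100 → N_min = 17.
6.02(17) + 1.76 = 104.10 dB.

104.1 dB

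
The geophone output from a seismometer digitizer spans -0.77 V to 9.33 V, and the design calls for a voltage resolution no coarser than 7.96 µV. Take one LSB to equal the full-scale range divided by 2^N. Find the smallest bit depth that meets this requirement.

Range = 9.33 − (-0.77) = 10.1 V.
10.1 V / 7.96 µV = 1.269e6. Since 2^20 = 1048576 and 2^21 = 2097152, N = 21.

21 bits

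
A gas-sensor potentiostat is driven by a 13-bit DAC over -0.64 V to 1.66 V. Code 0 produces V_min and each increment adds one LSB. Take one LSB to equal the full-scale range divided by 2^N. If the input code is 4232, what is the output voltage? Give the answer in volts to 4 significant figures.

0.5482 V

Full-scale range = 1.66 V − (-0.64 V) = 2.3 V. LSB = 2.3 V / 2^13.
V_out = -0.64 + 4232 × (2.3/8192) V
      = -0.64 V + 1.18818 V = 0.548184 V.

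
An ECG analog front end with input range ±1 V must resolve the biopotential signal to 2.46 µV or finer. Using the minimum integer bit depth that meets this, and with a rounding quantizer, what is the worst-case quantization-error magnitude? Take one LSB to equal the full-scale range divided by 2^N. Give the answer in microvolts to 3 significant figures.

0.954 µV

The full-scale span is 1 − (-1) = 2 V.
2 V / 2.46 µV = 813000. Since 2^19 = 524288 and 2^20 = 1048576, N = 20.
LSB = 2 V / 2^20 = 1.9073 µV.
|e|_max = LSB/2 = 0.954 µV.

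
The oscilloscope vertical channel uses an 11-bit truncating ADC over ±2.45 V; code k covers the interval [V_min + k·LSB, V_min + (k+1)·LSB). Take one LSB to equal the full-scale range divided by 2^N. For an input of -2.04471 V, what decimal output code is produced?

Span: 2.45 V − (-2.45 V) = 4.9 V. LSB = 4.9 V / 2^11 ≈ 2.393 mV.
(V_in − V_min) × 2^11/range = (-2.04471 − (-2.45)) × 2048/4.9 = 169.395.
Floor → code = 169.

169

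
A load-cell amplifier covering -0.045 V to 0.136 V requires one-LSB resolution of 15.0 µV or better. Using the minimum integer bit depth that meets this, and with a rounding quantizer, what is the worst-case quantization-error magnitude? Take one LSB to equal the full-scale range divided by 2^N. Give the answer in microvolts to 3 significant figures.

5.52 µV

Range = 0.136 − (-0.045) = 0.181 V.
0.181 V / 15.0 µV = 12070. Since 2^13 = 8192 and 2^14 = 16384, N = 14.
LSB = 0.181 V / 2^14 = 11.047 µV.
Half an LSB is 5.52 µV.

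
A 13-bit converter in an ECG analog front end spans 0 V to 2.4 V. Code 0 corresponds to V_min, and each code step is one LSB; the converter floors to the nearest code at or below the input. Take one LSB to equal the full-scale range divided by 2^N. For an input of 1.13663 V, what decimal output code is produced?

V_FS = 2.4 V. LSB = 2.4 V / 2^13 ≈ 293.0 µV.
code = ⌊(V_in − V_min)/LSB⌋ = ⌊(V_in − V_min) × 2^13 / range⌋
     = ⌊(1.13663 − (0)) × 8192 / 2.4⌋ = ⌊1.13663 × 8192/2.4⌋
     = ⌊3879.697⌋ = 3879.

3879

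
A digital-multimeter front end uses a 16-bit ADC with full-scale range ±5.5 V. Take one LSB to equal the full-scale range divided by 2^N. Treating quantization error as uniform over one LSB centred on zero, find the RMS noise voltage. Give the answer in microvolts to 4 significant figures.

48.45 µV

Full-scale range = 5.5 V − (-5.5 V) = 11 V.
LSB = 11 V / 2^16 = 167.847 µV.
V_rms = LSB/√12 = 167.847 µV / √12 = 48.45 µV.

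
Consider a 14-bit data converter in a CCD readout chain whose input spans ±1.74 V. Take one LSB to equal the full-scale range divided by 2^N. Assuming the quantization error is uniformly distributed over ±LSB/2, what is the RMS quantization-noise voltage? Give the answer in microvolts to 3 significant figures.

61.3 µV

Range = 1.74 − (-1.74) = 3.48 V.
LSB = 3.48 V / 2^14 = 212.40 µV.
V_rms = LSB/√12 = 212.40 µV / √12 = 61.3 µV.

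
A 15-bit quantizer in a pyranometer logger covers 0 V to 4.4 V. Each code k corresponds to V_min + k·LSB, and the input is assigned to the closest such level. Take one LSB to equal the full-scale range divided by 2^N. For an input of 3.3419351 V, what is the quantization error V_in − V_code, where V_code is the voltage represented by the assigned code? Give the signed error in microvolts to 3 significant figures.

Span = 4.4 V. LSB = 4.4 V / 2^15 ≈ 134.3 µV.
(V_in − V_min)/LSB = (3.3419351 − (0)) × 32768/4.4 = 24888.3021 → nearest code k = 24888.
V_code = 0 + (24888/32768) × 4.4 = 3.3418945313 V.
Error = V_in − V_code = 3.3419351 − (3.3418945313) = +40.6 µV.

+40.6 µV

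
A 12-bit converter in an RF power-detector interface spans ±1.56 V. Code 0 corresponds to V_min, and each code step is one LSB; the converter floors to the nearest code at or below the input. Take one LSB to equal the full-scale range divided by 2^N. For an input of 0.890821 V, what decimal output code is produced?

The full-scale span is 1.56 − (-1.56) = 3.12 V. LSB = 3.12 V / 2^12 ≈ 0.7617 mV.
(V_in − V_min) × 2^12/range = (0.890821 − (-1.56)) × 4096/3.12 = 3217.488.
Floor → code = 3217.

3217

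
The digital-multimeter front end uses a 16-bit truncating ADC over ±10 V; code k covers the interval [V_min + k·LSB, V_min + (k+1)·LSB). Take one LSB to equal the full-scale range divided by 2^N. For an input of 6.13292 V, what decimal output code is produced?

52864

Span: 10 V − (-10 V) = 20 V. LSB = 20 V / 2^16 ≈ 305.2 µV.
code = ⌊(V_in − V_min)/LSB⌋ = ⌊(V_in − V_min) × 2^16 / range⌋
     = ⌊(6.13292 − (-10)) × 65536 / 20⌋ = ⌊16.13292 × 65536/20⌋
     = ⌊52864.352⌋ = 52864.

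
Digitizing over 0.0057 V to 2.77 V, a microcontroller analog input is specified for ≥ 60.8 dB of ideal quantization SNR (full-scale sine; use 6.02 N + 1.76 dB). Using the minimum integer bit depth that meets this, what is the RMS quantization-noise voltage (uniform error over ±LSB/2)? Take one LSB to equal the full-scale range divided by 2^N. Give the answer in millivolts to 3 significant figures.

Full-scale range = 2.77 V − (0.0057 V) = 2.7643 V.
6.02 N + 1.76 ≥ 60.8 gives N ≥ 9.807, so the minimum integer is 10.
LSB = 2.7643 V / 2^10 = 2.6995 mV.
RMS noise = LSB/√12 = 0.779 mV.

0.779 mV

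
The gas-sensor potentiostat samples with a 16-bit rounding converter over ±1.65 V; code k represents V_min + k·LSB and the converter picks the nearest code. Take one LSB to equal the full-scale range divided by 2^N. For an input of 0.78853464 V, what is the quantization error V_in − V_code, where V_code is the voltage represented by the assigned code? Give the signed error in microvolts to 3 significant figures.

−9.06 µV

The full-scale span is 1.65 − (-1.65) = 3.3 V. LSB = 3.3 V / 2^16 ≈ 50.35 µV.
Position in LSBs: (0.78853464 − (-1.65)) × 65536/3.3 = 48427.8201; rounding gives k = 48428.
V_code = V_min + k × range/2^16 = -1.65 + 48428 × 3.3/65536 = 0.78854370117 V.
Error = V_in − V_code = 0.78853464 − (0.78854370117) = −9.06 µV.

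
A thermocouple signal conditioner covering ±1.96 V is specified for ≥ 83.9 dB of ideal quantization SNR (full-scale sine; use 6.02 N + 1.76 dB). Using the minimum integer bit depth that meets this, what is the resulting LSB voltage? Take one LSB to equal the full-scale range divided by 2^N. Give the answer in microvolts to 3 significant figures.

239 µV

Range = 1.96 − (-1.96) = 3.92 V.
6.02 N + 1.76 ≥ 83.9 gives N ≥ 13.645, so the minimum integer is 14.
Step size = 3.92/16384 V = 239 µV.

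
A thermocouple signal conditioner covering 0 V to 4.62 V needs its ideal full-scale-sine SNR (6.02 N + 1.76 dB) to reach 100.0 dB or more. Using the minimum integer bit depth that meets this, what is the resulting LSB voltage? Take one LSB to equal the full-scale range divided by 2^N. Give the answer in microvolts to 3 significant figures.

Full-scale range = 4.62 V.
Solving 6.02 N ≥ 100.0 − 1.76: N ≥ 16.319. Round up → N = 17.
LSB = 4.62 V / 2^17 = 35.2 µV.

35.2 µV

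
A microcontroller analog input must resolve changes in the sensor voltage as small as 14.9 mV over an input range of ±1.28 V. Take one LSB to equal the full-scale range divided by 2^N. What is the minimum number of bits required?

Span: 1.28 V − (-1.28 V) = 2.56 V.
Need 2^N ≥ 2.56 V / 14.9 mV = 171.8 → N_min = 8.

8 bits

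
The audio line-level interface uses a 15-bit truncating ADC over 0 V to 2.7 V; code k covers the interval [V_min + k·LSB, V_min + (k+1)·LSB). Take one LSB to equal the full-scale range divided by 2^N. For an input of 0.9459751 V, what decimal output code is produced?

11480

Full-scale range = 2.7 V. LSB = 2.7 V / 2^15 ≈ 82.40 µV.
(V_in − V_min) × 2^15/range = (0.9459751 − (0)) × 32768/2.7 = 11480.634.
Floor → code = 11480.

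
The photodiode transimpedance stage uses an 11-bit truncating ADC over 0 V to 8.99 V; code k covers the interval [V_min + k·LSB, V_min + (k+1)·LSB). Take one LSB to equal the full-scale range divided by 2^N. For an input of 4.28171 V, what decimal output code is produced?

V_FS = 8.99 V. LSB = 8.99 V / 2^11 ≈ 4.390 mV.
V_in − V_min = 4.28171 − (0) = 4.28171 V.
Divide by LSB: 4.28171 × 2048/8.99 = 975.4107.
Truncating gives code 975.

975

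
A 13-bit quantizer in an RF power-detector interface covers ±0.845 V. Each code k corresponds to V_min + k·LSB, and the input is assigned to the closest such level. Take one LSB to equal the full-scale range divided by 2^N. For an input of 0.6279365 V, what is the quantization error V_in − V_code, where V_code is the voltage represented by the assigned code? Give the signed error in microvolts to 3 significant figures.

−37.1 µV

Span: 0.845 V − (-0.845 V) = 1.69 V. LSB = 1.69 V / 2^13 ≈ 206.3 µV.
(0.6279365 − (-0.845)) / LSB = 1.4729365 × 8192/1.69 = 7139.8200. Nearest integer: k = 7140.
V_code = V_min + k × range/2^13 = -0.845 + 7140 × 1.69/8192 = 0.6279736328 V.
V_in − V_code = 0.6279365 − (0.6279736328) = −37.1 µV.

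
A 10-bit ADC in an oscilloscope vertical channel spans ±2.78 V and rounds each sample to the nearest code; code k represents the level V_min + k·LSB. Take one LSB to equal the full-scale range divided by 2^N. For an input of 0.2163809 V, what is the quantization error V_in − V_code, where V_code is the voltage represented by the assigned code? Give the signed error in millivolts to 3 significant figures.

−0.807 mV

Range = 2.78 − (-2.78) = 5.56 V. LSB = 5.56 V / 2^10 ≈ 5.430 mV.
(0.2163809 − (-2.78)) / LSB = 2.9963809 × 1024/5.56 = 551.8514. Nearest integer: k = 552.
V_code = -2.78 + (552/1024) × 5.56 = 0.2171875000 V.
e = 0.2163809 − (0.2171875000) = −0.807 mV.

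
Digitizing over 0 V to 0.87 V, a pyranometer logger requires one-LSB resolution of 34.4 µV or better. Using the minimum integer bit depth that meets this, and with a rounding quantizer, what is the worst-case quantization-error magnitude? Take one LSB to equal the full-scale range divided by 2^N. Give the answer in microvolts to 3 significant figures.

V_FS = 0.87 V.
Levels needed ≥ 0.87/34.4 µV = 25290. 2^15 = 32768 suffices, so N_min = 15.
LSB = 0.87 V / 2^15 = 26.550 µV.
|e|_max = LSB/2 = 13.3 µV.

13.3 µV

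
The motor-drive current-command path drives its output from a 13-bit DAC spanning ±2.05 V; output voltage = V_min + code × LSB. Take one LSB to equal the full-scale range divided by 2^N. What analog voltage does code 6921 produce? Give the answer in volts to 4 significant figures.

Range = 2.05 − (-2.05) = 4.1 V. LSB = 4.1 V / 2^13.
V_out = V_min + code × LSB = -2.05 V + 6921 × 4.1 V / 8192
      = -2.05 V + 3.46388 V = 1.41388 V.

1.414 V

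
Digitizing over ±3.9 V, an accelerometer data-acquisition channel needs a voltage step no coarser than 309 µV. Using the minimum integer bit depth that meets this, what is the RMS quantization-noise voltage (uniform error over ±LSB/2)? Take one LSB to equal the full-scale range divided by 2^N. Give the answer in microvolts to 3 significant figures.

68.7 µV

Range = 3.9 − (-3.9) = 7.8 V.
7.8 V / 309 µV = 25240. Since 2^14 = 16384 and 2^15 = 32768, N = 15.
LSB = 7.8 V ÷ 2^15 = 7.8/32768 V = 238.04 µV.
σ_q = LSB/√12 = 238.04 µV/3.4641 = 68.7 µV.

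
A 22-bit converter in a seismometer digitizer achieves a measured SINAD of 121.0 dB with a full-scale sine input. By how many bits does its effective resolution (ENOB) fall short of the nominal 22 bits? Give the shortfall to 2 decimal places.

N_eff = (121.0 − 1.76)/6.02 = 19.8073 bits.
Lost resolution: 22 − 19.8073 = 2.1927 bits.

2.19 bits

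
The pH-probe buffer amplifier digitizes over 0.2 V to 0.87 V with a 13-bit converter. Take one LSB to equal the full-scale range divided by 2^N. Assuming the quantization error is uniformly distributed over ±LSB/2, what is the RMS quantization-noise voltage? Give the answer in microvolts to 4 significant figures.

Range = 0.87 − (0.2) = 0.67 V.
One LSB is 0.67 V / 8192 = 81.7871 µV.
RMS of a uniform error over width LSB is LSB/√12 = 23.61 µV.

23.61 µV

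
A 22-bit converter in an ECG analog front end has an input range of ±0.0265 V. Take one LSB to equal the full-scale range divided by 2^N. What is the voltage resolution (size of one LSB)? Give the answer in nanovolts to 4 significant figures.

12.64 nV

Range = 0.0265 − (-0.0265) = 0.053 V.
Number of codes = 2^22 = 4194304.
Step size = 0.053/4194304 V = 12.64 nV.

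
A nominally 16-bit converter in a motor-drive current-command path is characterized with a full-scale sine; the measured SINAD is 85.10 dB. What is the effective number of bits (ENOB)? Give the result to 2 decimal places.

13.84 bits

ENOB = (85.10 − 1.76)/6.02 = 13.8439 bits.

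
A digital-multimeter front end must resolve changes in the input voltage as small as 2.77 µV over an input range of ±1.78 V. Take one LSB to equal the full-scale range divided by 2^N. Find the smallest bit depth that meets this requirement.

21 bits

Range = 1.78 − (-1.78) = 3.56 V.
Need 2^N ≥ 3.56 V / 2.77 µV = 1.285e6 → N_min = 21.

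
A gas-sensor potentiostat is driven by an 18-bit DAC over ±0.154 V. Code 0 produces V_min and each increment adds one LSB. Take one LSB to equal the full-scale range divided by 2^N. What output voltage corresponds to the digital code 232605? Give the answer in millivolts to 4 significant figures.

The full-scale span is 0.154 − (-0.154) = 0.308 V. LSB = 0.308 V / 2^18.
Output = V_min + (232605/262144) × range = -0.154 + 0.887318 × 0.308 V
      = -0.154 V + 0.273294 V = 0.119294 V.

119.3 mV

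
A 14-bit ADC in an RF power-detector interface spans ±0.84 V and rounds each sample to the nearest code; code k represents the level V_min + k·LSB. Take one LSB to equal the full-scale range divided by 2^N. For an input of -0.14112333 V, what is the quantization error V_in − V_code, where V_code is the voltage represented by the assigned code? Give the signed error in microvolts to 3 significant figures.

Full-scale range = 0.84 V − (-0.84 V) = 1.68 V. LSB = 1.68 V / 2^14 ≈ 102.5 µV.
(V_in − V_min)/LSB = (-0.14112333 − (-0.84)) × 16384/1.68 = 6815.7115 → nearest code k = 6816.
V_code = -0.84 + (6816/16384) × 1.68 = -0.14109375000 V.
Error = V_in − V_code = -0.14112333 − (-0.14109375000) = −29.6 µV.

−29.6 µV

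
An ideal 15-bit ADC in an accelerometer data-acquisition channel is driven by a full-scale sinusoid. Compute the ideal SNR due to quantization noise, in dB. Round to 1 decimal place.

For an ideal N-bit converter with full-scale sine input, SNR = 6.02 N + 1.76 dB. SNR = 6.02 × 15 + 1.76 = 90.30 + 1.76 = 92.06 dB.

92.1 dB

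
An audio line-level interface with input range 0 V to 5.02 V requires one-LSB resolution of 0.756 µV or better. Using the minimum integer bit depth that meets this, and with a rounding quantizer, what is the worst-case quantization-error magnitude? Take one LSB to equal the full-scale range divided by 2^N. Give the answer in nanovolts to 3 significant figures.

299 nV

Full-scale range = 5.02 V.
Required number of levels: 5.02/0.756 µV = 6.6402e6; smallest N with 2^N ≥ that is 23.
LSB = 5.02 V ÷ 2^23 = 5.02/8388608 V = 0.59843 µV.
Max error for round-to-nearest is LSB/2 = 299 nV.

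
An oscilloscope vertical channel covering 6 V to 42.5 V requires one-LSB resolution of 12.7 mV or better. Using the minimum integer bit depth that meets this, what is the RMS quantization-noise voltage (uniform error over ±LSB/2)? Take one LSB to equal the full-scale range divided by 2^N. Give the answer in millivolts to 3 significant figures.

2.57 mV

Range = 42.5 − (6) = 36.5 V.
Need 2^N ≥ 36.5 V / 12.7 mV = 2874 → N_min = 12.
LSB = 36.5 V ÷ 2^12 = 36.5/4096 V = 8.9111 mV.
V_rms = LSB/√12 = 2.57 mV.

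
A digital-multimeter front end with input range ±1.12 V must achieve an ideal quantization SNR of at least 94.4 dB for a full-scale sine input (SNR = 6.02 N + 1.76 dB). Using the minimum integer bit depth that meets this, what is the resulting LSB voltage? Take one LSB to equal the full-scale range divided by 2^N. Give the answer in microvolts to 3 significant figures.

The full-scale span is 1.12 − (-1.12) = 2.24 V.
Solving 6.02 N ≥ 94.4 − 1.76: N ≥ 15.389. Round up → N = 16.
LSB = 2.24 V ÷ 2^16 = 2.24/65536 V = 34.2 µV.

34.2 µV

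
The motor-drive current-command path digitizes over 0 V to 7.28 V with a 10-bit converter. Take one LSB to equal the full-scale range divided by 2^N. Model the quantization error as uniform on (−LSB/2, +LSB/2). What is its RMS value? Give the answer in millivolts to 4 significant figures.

Full-scale range = 7.28 V.
LSB = 7.28 V / 2^10 = 7.10938 mV.
σ_q = LSB/√12 = 7.10938 mV/3.4641 = 2.052 mV.

2.052 mV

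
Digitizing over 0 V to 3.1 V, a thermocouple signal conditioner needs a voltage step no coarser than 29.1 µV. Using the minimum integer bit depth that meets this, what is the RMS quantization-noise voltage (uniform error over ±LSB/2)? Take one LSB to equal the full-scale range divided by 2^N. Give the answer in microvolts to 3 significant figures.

Range is 3.1 V.
3.1 V / 29.1 µV = 106500. Since 2^16 = 65536 and 2^17 = 131072, N = 17.
LSB = 3.1 V ÷ 2^17 = 3.1/131072 V = 23.651 µV.
RMS noise = LSB/√12 = 6.83 µV.

6.83 µV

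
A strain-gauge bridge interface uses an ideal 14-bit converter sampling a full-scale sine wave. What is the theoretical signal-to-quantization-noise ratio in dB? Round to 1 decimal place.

86.0 dB

Ideal quantization SNR: 6.02 × 14 + 1.76 dB = 86.0 dB.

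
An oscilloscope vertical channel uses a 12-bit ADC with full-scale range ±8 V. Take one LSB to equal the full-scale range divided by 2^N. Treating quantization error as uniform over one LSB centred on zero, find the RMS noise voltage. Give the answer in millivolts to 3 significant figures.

Span: 8 V − (-8 V) = 16 V.
One LSB is 16 V / 4096 = 3.9063 mV.
For a uniform distribution on [−LSB/2, +LSB/2], V_rms = LSB/√12 = 3.9063 mV/3.4641 = 1.13 mV.

1.13 mV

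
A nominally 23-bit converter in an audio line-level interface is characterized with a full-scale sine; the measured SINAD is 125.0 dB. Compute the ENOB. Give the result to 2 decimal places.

20.47 bits

Inverting SNR = 6.02 N + 1.76: N_eff = (125.0 − 1.76)/6.02 = 20.4718.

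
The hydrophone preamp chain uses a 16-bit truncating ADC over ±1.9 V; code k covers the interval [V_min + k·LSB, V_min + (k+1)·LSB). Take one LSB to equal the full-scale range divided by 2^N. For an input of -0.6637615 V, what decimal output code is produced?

21320

Range = 1.9 − (-1.9) = 3.8 V. LSB = 3.8 V / 2^16 ≈ 57.98 µV.
V_in − V_min = -0.6637615 − (-1.9) = 1.2362385 V.
Divide by LSB: 1.2362385 × 65536/3.8 = 21320.5596.
Truncating gives code 21320.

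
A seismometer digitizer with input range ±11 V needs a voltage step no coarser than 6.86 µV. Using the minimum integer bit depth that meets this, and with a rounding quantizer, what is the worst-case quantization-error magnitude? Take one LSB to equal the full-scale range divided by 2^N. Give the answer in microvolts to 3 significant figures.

The full-scale span is 11 − (-11) = 22 V.
22 V / 6.86 µV = 3.207e6. Since 2^21 = 2097152 and 2^22 = 4194304, N = 22.
One LSB is 22 V / 4194304 = 5.2452 µV.
Half an LSB is 2.62 µV.

2.62 µV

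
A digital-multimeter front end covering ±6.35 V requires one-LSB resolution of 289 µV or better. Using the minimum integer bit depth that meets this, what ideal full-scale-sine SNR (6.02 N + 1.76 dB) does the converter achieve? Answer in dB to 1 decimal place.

98.1 dB

Span: 6.35 V − (-6.35 V) = 12.7 V.
Levels needed ≥ 12.7/289 µV = 43940. 2^16 = 65536 suffices, so N_min = 16.
Ideal SNR at N = 16: 6.02·16 + 1.76 = 98.1 dB.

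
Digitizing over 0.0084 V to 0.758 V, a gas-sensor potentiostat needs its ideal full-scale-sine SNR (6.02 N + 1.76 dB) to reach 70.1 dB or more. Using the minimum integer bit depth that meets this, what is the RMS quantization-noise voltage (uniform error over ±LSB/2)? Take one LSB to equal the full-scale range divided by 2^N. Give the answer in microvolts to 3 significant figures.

Range = 0.758 − (0.0084) = 0.7496 V.
Required N = ⌈(70.1 − 1.76)/6.02⌉ = ⌈11.352⌉ = 12.
LSB = 0.7496 V ÷ 2^12 = 0.7496/4096 V = 183.01 µV.
V_rms = LSB/√12 = 52.8 µV.

52.8 µV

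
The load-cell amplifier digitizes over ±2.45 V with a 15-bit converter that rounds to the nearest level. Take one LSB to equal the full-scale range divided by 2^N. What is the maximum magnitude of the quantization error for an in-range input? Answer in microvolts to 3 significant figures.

74.8 µV

Full-scale range = 2.45 V − (-2.45 V) = 4.9 V.
LSB = 4.9 V ÷ 2^15 = 4.9/32768 V = 149.54 µV.
A rounding quantizer has |error| ≤ LSB/2 = 74.8 µV.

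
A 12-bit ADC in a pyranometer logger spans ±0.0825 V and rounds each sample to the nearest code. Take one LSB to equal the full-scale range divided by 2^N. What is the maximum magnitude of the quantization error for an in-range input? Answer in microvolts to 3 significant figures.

Range = 0.0825 − (-0.0825) = 0.165 V.
Step size = 0.165/4096 V = 40.283 µV.
A rounding quantizer has |error| ≤ LSB/2 = 20.1 µV.

20.1 µV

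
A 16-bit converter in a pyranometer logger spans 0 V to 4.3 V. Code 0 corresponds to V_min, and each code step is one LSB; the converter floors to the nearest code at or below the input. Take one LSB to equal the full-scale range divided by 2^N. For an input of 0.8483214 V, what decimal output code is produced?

12929

V_FS = 4.3 V. LSB = 4.3 V / 2^16 ≈ 65.61 µV.
(V_in − V_min) × 2^16/range = (0.8483214 − (0)) × 65536/4.3 = 12929.207.
Floor → code = 12929.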